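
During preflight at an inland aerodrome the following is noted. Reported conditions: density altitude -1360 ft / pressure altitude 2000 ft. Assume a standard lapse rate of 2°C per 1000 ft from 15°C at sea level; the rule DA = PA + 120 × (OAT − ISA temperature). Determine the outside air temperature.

-17°C

Density altitude − pressure altitude = -1360 − 2000 = -3360 ft.
At 120 ft/°C that is an ISA deviation of -3360/120 = -28°C.
ISA temperature at 2000 ft = 15 − 2 × (2000/1000) = 11°C.
OAT = ISA + deviation = 11 + (-28) = -17°C.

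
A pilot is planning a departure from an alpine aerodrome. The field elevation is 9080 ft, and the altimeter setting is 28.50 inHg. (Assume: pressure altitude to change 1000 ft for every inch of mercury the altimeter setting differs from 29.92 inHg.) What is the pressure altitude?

Pressure correction = (29.92 − 28.50) × 1000 = +1420 ft.
Pressure altitude = 9080 + (+1420) = 10500 ft.

10500 ft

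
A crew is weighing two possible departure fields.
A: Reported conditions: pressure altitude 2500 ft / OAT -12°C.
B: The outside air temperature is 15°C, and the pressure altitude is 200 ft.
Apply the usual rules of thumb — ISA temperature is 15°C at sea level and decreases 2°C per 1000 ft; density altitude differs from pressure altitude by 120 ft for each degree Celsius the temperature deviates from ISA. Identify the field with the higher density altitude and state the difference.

B by 388 ft

A: ISA temp = 10°C, deviation -22°C, DA = 2500 + 120 × (-22) = -140 ft.
B: ISA temp = 14.6°C, deviation +0.4°C, DA = 200 + 120 × 0.4 = 248 ft.
B is higher by 248 − (-140) = 388 ft.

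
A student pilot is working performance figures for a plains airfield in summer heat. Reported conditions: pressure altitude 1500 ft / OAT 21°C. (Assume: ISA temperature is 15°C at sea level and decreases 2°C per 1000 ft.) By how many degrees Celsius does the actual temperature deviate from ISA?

ISA temperature at 1500 ft = 15 − 2 × (1500/1000) = 12°C.
Deviation = OAT − ISA = 21 − 12 = +9°C.

ISA+9°C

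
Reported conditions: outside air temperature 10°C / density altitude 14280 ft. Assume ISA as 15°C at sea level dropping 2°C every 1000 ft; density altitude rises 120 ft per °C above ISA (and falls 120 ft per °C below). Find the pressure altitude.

12000 ft

DA = PA + 120 × (OAT − (15 − 2·PA/1000)) = PA + 120·OAT − 1800 + 0.24·PA = 1.24·PA + 120·OAT − 1800.
So 1.24·PA = 14280 − 120 × 10 + 1800 = 14880.
PA = 14880 / 1.24 = 12000 ft.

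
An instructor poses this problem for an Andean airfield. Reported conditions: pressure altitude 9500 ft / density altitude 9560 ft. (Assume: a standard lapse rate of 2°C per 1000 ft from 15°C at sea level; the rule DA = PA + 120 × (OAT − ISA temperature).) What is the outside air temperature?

Density altitude − pressure altitude = 9560 − 9500 = +60 ft.
At 120 ft/°C that is an ISA deviation of 60/120 = +0.5°C.
ISA temperature at 9500 ft = 15 − 2 × (9500/1000) = -4°C.
OAT = ISA + deviation = -4 + (+0.5) = -3.5°C.

-3.5°C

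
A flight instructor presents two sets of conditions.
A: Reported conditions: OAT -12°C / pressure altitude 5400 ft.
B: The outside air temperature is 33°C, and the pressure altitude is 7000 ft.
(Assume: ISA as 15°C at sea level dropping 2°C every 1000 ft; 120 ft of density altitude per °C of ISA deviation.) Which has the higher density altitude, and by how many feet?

A: ISA temp = 4.2°C, deviation -16.2°C, DA = 5400 + 120 × (-16.2) = 3456 ft.
B: ISA temp = 1°C, deviation +32°C, DA = 7000 + 120 × 32 = 10840 ft.
B is higher by 10840 − 3456 = 7384 ft.

B by 7384 ft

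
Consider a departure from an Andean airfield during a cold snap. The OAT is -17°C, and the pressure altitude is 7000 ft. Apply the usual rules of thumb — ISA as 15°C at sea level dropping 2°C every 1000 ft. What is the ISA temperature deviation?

ISA-18°C

ISA temperature at 7000 ft = 15 − 2 × (7000/1000) = 1°C.
Deviation = OAT − ISA = -17 − 1 = -18°C.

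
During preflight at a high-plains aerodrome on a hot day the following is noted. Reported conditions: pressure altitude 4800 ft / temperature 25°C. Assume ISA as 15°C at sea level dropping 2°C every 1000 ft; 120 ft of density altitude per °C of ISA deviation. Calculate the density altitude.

ISA temperature at 4800 ft = 15 − 2 × (4800/1000) = 5.4°C.
ISA deviation = 25 − 5.4 = +19.6°C.
Density altitude = 4800 + 120 × (19.6) = 4800 + (+2352) = 7152 ft.

7152 ft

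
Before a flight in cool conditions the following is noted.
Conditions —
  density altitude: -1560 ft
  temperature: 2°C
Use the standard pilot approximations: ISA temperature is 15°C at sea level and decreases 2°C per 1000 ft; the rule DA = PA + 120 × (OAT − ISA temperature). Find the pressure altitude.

DA = PA + 120 × (OAT − (15 − 2·PA/1000)) = PA + 120·OAT − 1800 + 0.24·PA = 1.24·PA + 120·OAT − 1800.
So 1.24·PA = -1560 − 120 × 2 + 1800 = 0.
PA = 0 / 1.24 = 0 ft.

0 ft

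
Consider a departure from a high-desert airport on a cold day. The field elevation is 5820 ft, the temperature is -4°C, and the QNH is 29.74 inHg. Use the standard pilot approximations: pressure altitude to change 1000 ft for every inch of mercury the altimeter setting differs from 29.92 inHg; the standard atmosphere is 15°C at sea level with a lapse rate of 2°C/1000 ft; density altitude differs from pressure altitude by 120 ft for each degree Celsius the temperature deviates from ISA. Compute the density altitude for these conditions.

Pressure altitude = 5820 + (29.92 − 29.74) × 1000 = 5820 + (+180) = 6000 ft.
ISA temperature at 6000 ft = 15 − 2 × (6000/1000) = 3°C.
ISA deviation = -4 − 3 = -7°C.
Density altitude = 6000 + 120 × (-7) = 5160 ft.

5160 ft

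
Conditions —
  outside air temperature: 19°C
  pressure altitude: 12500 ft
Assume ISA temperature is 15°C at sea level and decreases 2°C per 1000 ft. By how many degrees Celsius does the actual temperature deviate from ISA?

ISA temperature at 12500 ft = 15 − 2 × (12500/1000) = -10°C.
Deviation = OAT − ISA = 19 − (-10) = +29°C.

ISA+29°C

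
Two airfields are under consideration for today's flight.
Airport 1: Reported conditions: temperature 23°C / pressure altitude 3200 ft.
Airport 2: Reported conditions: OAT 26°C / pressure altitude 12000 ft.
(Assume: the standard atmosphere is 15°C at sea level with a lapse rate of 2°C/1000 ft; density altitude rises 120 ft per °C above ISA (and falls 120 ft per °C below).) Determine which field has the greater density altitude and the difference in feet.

Airport 2 by 11272 ft

Airport 1: ISA temp = 8.6°C, deviation +14.4°C, DA = 3200 + 120 × 14.4 = 4928 ft.
Airport 2: ISA temp = -9°C, deviation +35°C, DA = 12000 + 120 × 35 = 16200 ft.
Airport 2 is higher by 16200 − 4928 = 11272 ft.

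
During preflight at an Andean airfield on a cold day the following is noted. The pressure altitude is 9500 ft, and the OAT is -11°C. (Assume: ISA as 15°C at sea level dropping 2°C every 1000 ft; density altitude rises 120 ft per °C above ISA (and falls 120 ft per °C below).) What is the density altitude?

8660 ft

ISA temperature at 9500 ft = 15 − 2 × (9500/1000) = -4°C.
ISA deviation = -11 − (-4) = -7°C.
Density altitude = 9500 + 120 × (-7) = 9500 + (-840) = 8660 ft.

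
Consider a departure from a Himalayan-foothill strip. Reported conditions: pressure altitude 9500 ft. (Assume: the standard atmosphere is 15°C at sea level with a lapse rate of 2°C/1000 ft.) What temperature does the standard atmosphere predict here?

-4°C

ISA temperature = 15 − 2 × (9500/1000) = 15 − 19 = -4°C.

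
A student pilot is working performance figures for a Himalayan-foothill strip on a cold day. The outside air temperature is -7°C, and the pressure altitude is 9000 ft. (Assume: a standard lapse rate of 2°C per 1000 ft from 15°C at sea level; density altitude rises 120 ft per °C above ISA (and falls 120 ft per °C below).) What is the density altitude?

ISA temperature at 9000 ft = 15 − 2 × (9000/1000) = -3°C.
ISA deviation = -7 − (-3) = -4°C.
Density altitude = 9000 + 120 × (-4) = 9000 + (-480) = 8520 ft.

8520 ft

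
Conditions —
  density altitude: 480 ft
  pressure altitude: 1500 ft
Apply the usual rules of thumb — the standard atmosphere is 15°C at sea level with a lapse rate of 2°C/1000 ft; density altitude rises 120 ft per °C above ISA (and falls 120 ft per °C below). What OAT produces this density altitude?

Density altitude − pressure altitude = 480 − 1500 = -1020 ft.
At 120 ft/°C that is an ISA deviation of -1020/120 = -8.5°C.
ISA temperature at 1500 ft = 15 − 2 × (1500/1000) = 12°C.
OAT = ISA + deviation = 12 + (-8.5) = 3.5°C.

3.5°C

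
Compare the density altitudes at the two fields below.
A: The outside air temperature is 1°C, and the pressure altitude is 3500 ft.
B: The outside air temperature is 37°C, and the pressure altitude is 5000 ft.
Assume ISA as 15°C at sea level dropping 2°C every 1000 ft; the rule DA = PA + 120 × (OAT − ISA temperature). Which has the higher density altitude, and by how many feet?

A: ISA temp = 8°C, deviation -7°C, DA = 3500 + 120 × (-7) = 2660 ft.
B: ISA temp = 5°C, deviation +32°C, DA = 5000 + 120 × 32 = 8840 ft.
B is higher by 8840 − 2660 = 6180 ft.

B by 6180 ft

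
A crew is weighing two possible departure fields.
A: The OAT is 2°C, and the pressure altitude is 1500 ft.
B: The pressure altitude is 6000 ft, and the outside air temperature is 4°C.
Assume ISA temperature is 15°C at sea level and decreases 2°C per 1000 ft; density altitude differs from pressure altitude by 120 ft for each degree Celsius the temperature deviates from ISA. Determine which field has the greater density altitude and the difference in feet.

B by 5820 ft

A: ISA temp = 12°C, deviation -10°C, DA = 1500 + 120 × (-10) = 300 ft.
B: ISA temp = 3°C, deviation +1°C, DA = 6000 + 120 × 1 = 6120 ft.
B is higher by 6120 − 300 = 5820 ft.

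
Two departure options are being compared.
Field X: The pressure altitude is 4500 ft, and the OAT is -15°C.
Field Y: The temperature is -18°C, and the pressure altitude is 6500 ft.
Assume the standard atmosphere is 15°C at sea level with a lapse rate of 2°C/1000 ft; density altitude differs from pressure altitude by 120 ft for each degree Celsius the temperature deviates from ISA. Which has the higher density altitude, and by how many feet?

Field X: ISA temp = 6°C, deviation -21°C, DA = 4500 + 120 × (-21) = 1980 ft.
Field Y: ISA temp = 2°C, deviation -20°C, DA = 6500 + 120 × (-20) = 4100 ft.
Field Y is higher by 4100 − 1980 = 2120 ft.

Field Y by 2120 ft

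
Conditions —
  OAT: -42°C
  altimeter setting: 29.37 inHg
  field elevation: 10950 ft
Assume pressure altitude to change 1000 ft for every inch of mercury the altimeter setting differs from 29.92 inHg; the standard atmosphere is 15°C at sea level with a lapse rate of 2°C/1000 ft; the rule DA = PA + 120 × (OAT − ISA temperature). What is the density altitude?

Pressure altitude = 10950 + (29.92 − 29.37) × 1000 = 10950 + (+550) = 11500 ft.
ISA temperature at 11500 ft = 15 − 2 × (11500/1000) = -8°C.
ISA deviation = -42 − (-8) = -34°C.
Density altitude = 11500 + 120 × (-34) = 7420 ft.

7420 ft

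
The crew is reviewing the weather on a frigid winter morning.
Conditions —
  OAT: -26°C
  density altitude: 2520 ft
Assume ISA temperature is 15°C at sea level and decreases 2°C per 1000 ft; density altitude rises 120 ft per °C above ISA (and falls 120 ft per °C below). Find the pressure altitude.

6000 ft

DA = PA + 120 × (OAT − (15 − 2·PA/1000)) = PA + 120·OAT − 1800 + 0.24·PA = 1.24·PA + 120·OAT − 1800.
So 1.24·PA = 2520 − 120 × (-26) + 1800 = 7440.
PA = 7440 / 1.24 = 6000 ft.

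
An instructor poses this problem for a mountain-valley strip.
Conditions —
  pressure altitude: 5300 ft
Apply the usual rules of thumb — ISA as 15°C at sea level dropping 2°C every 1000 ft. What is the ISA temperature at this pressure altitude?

4.4°C

ISA temperature = 15 − 2 × (5300/1000) = 15 − 10.6 = 4.4°C.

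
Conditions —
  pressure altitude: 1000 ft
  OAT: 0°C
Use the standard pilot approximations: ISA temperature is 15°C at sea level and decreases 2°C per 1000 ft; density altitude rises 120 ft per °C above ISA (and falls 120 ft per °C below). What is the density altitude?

ISA temperature at 1000 ft = 15 − 2 × (1000/1000) = 13°C.
ISA deviation = 0 − 13 = -13°C.
Density altitude = 1000 + 120 × (-13) = 1000 + (-1560) = -560 ft.

-560 ft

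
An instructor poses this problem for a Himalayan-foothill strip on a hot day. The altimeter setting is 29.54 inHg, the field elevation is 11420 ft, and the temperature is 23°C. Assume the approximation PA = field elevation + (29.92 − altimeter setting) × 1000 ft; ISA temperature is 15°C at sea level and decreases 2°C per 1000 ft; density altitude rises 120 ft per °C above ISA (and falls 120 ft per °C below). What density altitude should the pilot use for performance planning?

Pressure altitude = 11420 + (29.92 − 29.54) × 1000 = 11420 + (+380) = 11800 ft.
ISA temperature at 11800 ft = 15 − 2 × (11800/1000) = -8.6°C.
ISA deviation = 23 − (-8.6) = +31.6°C.
Density altitude = 11800 + 120 × (31.6) = 15592 ft.

15592 ft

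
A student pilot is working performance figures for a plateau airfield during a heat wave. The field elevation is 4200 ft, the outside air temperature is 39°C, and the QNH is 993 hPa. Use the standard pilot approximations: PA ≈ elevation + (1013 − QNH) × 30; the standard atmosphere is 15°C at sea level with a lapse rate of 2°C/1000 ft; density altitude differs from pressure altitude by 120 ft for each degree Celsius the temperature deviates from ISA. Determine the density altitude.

Pressure altitude = 4200 + (1013 − 993) × 30 = 4200 + (+600) = 4800 ft.
ISA temperature at 4800 ft = 15 − 2 × (4800/1000) = 5.4°C.
ISA deviation = 39 − 5.4 = +33.6°C.
Density altitude = 4800 + 120 × (33.6) = 8832 ft.

8832 ft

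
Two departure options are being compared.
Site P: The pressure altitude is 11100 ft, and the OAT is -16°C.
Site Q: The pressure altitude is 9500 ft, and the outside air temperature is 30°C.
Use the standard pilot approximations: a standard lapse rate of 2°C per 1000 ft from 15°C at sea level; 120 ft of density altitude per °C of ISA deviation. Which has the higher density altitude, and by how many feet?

Site P: ISA temp = -7.2°C, deviation -8.8°C, DA = 11100 + 120 × (-8.8) = 10044 ft.
Site Q: ISA temp = -4°C, deviation +34°C, DA = 9500 + 120 × 34 = 13580 ft.
Site Q is higher by 13580 − 10044 = 3536 ft.

Site Q by 3536 ft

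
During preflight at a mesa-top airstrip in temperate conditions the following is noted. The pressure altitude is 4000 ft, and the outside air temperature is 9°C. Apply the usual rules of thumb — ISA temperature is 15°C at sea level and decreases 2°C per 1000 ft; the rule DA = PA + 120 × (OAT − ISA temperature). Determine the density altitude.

ISA temperature at 4000 ft = 15 − 2 × (4000/1000) = 7°C.
ISA deviation = 9 − 7 = +2°C.
Density altitude = 4000 + 120 × (2) = 4000 + (+240) = 4240 ft.

4240 ft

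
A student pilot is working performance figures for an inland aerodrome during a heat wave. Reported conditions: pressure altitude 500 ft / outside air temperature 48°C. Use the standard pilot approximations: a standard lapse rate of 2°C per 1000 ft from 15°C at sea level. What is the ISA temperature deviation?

ISA temperature at 500 ft = 15 − 2 × (500/1000) = 14°C.
Deviation = OAT − ISA = 48 − 14 = +34°C.

ISA+34°C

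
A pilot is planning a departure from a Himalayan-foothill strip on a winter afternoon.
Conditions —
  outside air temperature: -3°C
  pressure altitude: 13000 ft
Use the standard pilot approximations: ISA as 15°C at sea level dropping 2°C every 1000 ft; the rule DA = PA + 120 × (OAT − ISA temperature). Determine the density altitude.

13960 ft

ISA temperature at 13000 ft = 15 − 2 × (13000/1000) = -11°C.
ISA deviation = -3 − (-11) = +8°C.
Density altitude = 13000 + 120 × (8) = 13000 + (+960) = 13960 ft.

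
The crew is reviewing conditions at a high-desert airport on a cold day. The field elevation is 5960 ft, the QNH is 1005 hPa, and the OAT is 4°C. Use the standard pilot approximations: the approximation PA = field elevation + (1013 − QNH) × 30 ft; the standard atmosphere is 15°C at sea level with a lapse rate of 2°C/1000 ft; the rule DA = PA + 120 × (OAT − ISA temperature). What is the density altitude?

6368 ft

Pressure altitude = 5960 + (1013 − 1005) × 30 = 5960 + (+240) = 6200 ft.
ISA temperature at 6200 ft = 15 − 2 × (6200/1000) = 2.6°C.
ISA deviation = 4 − 2.6 = +1.4°C.
Density altitude = 6200 + 120 × (1.4) = 6368 ft.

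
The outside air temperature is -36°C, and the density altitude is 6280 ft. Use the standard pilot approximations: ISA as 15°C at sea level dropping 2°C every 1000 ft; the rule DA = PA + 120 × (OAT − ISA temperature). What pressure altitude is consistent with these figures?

DA = PA + 120 × (OAT − (15 − 2·PA/1000)) = PA + 120·OAT − 1800 + 0.24·PA = 1.24·PA + 120·OAT − 1800.
So 1.24·PA = 6280 − 120 × (-36) + 1800 = 12400.
PA = 12400 / 1.24 = 10000 ft.

10000 ft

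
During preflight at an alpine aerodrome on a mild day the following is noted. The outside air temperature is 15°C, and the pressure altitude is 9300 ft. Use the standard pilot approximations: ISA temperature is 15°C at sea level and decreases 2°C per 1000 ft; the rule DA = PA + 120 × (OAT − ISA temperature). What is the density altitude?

11532 ft

ISA temperature at 9300 ft = 15 − 2 × (9300/1000) = -3.6°C.
ISA deviation = 15 − (-3.6) = +18.6°C.
Density altitude = 9300 + 120 × (18.6) = 9300 + (+2232) = 11532 ft.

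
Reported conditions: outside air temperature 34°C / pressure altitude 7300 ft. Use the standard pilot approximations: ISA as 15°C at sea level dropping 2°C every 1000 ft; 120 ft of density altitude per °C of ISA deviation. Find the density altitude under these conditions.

11332 ft

ISA temperature at 7300 ft = 15 − 2 × (7300/1000) = 0.4°C.
ISA deviation = 34 − 0.4 = +33.6°C.
Density altitude = 7300 + 120 × (33.6) = 7300 + (+4032) = 11332 ft.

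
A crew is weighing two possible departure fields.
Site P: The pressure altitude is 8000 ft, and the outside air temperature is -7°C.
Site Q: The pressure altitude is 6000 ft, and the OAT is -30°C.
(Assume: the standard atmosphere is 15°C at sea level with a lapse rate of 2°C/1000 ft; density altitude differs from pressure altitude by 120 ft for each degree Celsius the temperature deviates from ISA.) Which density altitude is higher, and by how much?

Site P: ISA temp = -1°C, deviation -6°C, DA = 8000 + 120 × (-6) = 7280 ft.
Site Q: ISA temp = 3°C, deviation -33°C, DA = 6000 + 120 × (-33) = 2040 ft.
Site P is higher by 7280 − 2040 = 5240 ft.

Site P by 5240 ft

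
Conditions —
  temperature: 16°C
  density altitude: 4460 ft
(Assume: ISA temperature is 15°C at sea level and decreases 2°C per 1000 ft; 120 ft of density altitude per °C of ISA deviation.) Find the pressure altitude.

DA = PA + 120 × (OAT − (15 − 2·PA/1000)) = PA + 120·OAT − 1800 + 0.24·PA = 1.24·PA + 120·OAT − 1800.
So 1.24·PA = 4460 − 120 × 16 + 1800 = 4340.
PA = 4340 / 1.24 = 3500 ft.

3500 ft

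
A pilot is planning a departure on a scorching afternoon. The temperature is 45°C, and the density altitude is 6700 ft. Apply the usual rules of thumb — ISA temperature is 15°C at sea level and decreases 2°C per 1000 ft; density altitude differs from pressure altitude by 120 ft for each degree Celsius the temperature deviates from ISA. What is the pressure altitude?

2500 ft

DA = PA + 120 × (OAT − (15 − 2·PA/1000)) = PA + 120·OAT − 1800 + 0.24·PA = 1.24·PA + 120·OAT − 1800.
So 1.24·PA = 6700 − 120 × 45 + 1800 = 3100.
PA = 3100 / 1.24 = 2500 ft.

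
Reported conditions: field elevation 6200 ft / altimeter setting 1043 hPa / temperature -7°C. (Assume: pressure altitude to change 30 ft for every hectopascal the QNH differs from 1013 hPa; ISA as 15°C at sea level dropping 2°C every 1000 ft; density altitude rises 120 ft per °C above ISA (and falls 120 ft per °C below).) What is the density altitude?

3932 ft

Pressure altitude = 6200 + (1013 − 1043) × 30 = 6200 + (-900) = 5300 ft.
ISA temperature at 5300 ft = 15 − 2 × (5300/1000) = 4.4°C.
ISA deviation = -7 − 4.4 = -11.4°C.
Density altitude = 5300 + 120 × (-11.4) = 3932 ft.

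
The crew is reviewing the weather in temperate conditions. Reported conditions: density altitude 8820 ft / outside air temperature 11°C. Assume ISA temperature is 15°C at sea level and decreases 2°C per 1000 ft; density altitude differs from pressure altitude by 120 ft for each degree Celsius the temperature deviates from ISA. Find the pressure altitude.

DA = PA + 120 × (OAT − (15 − 2·PA/1000)) = PA + 120·OAT − 1800 + 0.24·PA = 1.24·PA + 120·OAT − 1800.
So 1.24·PA = 8820 − 120 × 11 + 1800 = 9300.
PA = 9300 / 1.24 = 7500 ft.

7500 ft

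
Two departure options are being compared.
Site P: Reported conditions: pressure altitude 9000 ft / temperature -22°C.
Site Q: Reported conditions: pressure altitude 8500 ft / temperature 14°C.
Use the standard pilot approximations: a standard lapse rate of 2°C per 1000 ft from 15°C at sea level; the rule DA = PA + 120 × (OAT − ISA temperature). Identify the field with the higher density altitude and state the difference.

Site P: ISA temp = -3°C, deviation -19°C, DA = 9000 + 120 × (-19) = 6720 ft.
Site Q: ISA temp = -2°C, deviation +16°C, DA = 8500 + 120 × 16 = 10420 ft.
Site Q is higher by 10420 − 6720 = 3700 ft.

Site Q by 3700 ft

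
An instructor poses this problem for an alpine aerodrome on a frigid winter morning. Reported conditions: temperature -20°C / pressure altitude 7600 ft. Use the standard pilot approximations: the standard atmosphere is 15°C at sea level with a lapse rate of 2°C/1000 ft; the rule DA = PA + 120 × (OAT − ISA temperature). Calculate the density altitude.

5224 ft

ISA temperature at 7600 ft = 15 − 2 × (7600/1000) = -0.2°C.
ISA deviation = -20 − (-0.2) = -19.8°C.
Density altitude = 7600 + 120 × (-19.8) = 7600 + (-2376) = 5224 ft.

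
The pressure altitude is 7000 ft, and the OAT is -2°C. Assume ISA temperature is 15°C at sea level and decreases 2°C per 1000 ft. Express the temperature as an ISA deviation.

ISA-3°C

ISA temperature at 7000 ft = 15 − 2 × (7000/1000) = 1°C.
Deviation = OAT − ISA = -2 − 1 = -3°C.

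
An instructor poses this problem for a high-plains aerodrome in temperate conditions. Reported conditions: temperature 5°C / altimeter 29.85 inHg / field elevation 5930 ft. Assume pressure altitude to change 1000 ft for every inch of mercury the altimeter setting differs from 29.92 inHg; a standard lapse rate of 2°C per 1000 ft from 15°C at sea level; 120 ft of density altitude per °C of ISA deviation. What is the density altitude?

Pressure altitude = 5930 + (29.92 − 29.85) × 1000 = 5930 + (+70) = 6000 ft.
ISA temperature at 6000 ft = 15 − 2 × (6000/1000) = 3°C.
ISA deviation = 5 − 3 = +2°C.
Density altitude = 6000 + 120 × (2) = 6240 ft.

6240 ft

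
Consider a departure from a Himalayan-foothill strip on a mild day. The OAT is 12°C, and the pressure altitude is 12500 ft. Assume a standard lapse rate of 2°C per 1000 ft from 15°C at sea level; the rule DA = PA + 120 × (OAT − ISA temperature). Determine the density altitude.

ISA temperature at 12500 ft = 15 − 2 × (12500/1000) = -10°C.
ISA deviation = 12 − (-10) = +22°C.
Density altitude = 12500 + 120 × (22) = 12500 + (+2640) = 15140 ft.

15140 ft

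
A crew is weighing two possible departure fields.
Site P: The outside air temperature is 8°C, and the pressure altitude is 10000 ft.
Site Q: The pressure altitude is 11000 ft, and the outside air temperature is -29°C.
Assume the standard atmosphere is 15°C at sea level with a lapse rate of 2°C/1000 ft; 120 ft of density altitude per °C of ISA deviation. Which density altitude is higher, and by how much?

Site P: ISA temp = -5°C, deviation +13°C, DA = 10000 + 120 × 13 = 11560 ft.
Site Q: ISA temp = -7°C, deviation -22°C, DA = 11000 + 120 × (-22) = 8360 ft.
Site P is higher by 11560 − 8360 = 3200 ft.

Site P by 3200 ft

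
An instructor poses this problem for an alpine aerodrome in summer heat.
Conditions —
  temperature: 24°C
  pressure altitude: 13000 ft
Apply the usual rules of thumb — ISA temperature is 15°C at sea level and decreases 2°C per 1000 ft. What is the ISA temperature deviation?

ISA temperature at 13000 ft = 15 − 2 × (13000/1000) = -11°C.
Deviation = OAT − ISA = 24 − (-11) = +35°C.

ISA+35°C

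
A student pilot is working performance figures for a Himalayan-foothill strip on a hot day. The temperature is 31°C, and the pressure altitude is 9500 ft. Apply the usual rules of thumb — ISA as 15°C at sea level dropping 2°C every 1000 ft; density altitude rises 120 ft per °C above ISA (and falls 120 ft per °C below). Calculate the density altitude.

13700 ft

ISA temperature at 9500 ft = 15 − 2 × (9500/1000) = -4°C.
ISA deviation = 31 − (-4) = +35°C.
Density altitude = 9500 + 120 × (35) = 9500 + (+4200) = 13700 ft.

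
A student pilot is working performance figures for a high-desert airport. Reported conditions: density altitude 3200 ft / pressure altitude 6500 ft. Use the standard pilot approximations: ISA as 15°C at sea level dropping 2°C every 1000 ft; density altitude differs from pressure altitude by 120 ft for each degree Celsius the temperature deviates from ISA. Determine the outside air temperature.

-25.5°C

Density altitude − pressure altitude = 3200 − 6500 = -3300 ft.
At 120 ft/°C that is an ISA deviation of -3300/120 = -27.5°C.
ISA temperature at 6500 ft = 15 − 2 × (6500/1000) = 2°C.
OAT = ISA + deviation = 2 + (-27.5) = -25.5°C.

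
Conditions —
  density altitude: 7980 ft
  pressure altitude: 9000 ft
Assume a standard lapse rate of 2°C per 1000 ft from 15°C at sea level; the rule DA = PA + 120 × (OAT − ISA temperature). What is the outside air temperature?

-11.5°C

Density altitude − pressure altitude = 7980 − 9000 = -1020 ft.
At 120 ft/°C that is an ISA deviation of -1020/120 = -8.5°C.
ISA temperature at 9000 ft = 15 − 2 × (9000/1000) = -3°C.
OAT = ISA + deviation = -3 + (-8.5) = -11.5°C.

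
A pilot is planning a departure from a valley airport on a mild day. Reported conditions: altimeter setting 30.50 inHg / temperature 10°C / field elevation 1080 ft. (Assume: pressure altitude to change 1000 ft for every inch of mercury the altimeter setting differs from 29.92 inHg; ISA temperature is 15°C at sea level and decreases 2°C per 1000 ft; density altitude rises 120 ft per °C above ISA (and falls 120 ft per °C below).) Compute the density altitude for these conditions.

Pressure altitude = 1080 + (29.92 − 30.50) × 1000 = 1080 + (-580) = 500 ft.
ISA temperature at 500 ft = 15 − 2 × (500/1000) = 14°C.
ISA deviation = 10 − 14 = -4°C.
Density altitude = 500 + 120 × (-4) = 20 ft.

20 ft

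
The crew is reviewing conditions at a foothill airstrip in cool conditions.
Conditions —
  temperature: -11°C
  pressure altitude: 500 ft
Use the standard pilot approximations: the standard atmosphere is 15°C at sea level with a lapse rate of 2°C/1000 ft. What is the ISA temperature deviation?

ISA temperature at 500 ft = 15 − 2 × (500/1000) = 14°C.
Deviation = OAT − ISA = -11 − 14 = -25°C.

ISA-25°C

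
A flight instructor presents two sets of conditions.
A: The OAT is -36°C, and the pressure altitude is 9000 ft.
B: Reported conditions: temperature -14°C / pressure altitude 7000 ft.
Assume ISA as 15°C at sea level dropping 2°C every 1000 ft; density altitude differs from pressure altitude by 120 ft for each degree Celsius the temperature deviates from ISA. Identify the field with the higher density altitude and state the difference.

B by 160 ft

A: ISA temp = -3°C, deviation -33°C, DA = 9000 + 120 × (-33) = 5040 ft.
B: ISA temp = 1°C, deviation -15°C, DA = 7000 + 120 × (-15) = 5200 ft.
B is higher by 5200 − 5040 = 160 ft.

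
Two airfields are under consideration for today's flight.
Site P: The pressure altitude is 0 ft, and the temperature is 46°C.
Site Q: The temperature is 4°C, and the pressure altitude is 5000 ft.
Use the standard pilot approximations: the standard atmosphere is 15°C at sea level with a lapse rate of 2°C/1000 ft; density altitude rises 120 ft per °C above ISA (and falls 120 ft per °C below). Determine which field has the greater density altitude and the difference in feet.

Site Q by 1160 ft

Site P: ISA temp = 15°C, deviation +31°C, DA = 0 + 120 × 31 = 3720 ft.
Site Q: ISA temp = 5°C, deviation -1°C, DA = 5000 + 120 × (-1) = 4880 ft.
Site Q is higher by 4880 − 3720 = 1160 ft.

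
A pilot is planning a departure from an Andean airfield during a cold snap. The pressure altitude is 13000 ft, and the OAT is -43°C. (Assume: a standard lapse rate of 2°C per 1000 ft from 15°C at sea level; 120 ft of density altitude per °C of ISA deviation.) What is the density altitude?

ISA temperature at 13000 ft = 15 − 2 × (13000/1000) = -11°C.
ISA deviation = -43 − (-11) = -32°C.
Density altitude = 13000 + 120 × (-32) = 13000 + (-3840) = 9160 ft.

9160 ft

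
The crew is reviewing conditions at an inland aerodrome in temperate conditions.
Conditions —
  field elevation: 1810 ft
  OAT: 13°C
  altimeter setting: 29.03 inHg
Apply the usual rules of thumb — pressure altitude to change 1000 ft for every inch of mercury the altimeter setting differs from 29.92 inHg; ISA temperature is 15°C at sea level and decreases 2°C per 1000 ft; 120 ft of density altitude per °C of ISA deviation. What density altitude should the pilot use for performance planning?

Pressure altitude = 1810 + (29.92 − 29.03) × 1000 = 1810 + (+890) = 2700 ft.
ISA temperature at 2700 ft = 15 − 2 × (2700/1000) = 9.6°C.
ISA deviation = 13 − 9.6 = +3.4°C.
Density altitude = 2700 + 120 × (3.4) = 3108 ft.

3108 ft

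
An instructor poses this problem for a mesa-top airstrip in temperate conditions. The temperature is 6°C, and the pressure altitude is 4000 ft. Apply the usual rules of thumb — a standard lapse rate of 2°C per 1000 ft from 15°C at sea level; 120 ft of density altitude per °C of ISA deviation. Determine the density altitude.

ISA temperature at 4000 ft = 15 − 2 × (4000/1000) = 7°C.
ISA deviation = 6 − 7 = -1°C.
Density altitude = 4000 + 120 × (-1) = 4000 + (-120) = 3880 ft.

3880 ft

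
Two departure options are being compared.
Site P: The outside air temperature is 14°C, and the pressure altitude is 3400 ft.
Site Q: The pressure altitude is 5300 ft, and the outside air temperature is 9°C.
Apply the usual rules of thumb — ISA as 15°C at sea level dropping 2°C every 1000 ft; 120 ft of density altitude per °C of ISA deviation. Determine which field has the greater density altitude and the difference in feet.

Site Q by 1756 ft

Site P: ISA temp = 8.2°C, deviation +5.8°C, DA = 3400 + 120 × 5.8 = 4096 ft.
Site Q: ISA temp = 4.4°C, deviation +4.6°C, DA = 5300 + 120 × 4.6 = 5852 ft.
Site Q is higher by 5852 − 4096 = 1756 ft.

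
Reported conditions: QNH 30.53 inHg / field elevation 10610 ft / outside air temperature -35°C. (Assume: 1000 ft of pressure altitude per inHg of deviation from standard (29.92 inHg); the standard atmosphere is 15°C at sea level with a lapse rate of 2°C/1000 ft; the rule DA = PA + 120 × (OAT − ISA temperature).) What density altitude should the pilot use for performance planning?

6400 ft

Pressure altitude = 10610 + (29.92 − 30.53) × 1000 = 10610 + (-610) = 10000 ft.
ISA temperature at 10000 ft = 15 − 2 × (10000/1000) = -5°C.
ISA deviation = -35 − (-5) = -30°C.
Density altitude = 10000 + 120 × (-30) = 6400 ft.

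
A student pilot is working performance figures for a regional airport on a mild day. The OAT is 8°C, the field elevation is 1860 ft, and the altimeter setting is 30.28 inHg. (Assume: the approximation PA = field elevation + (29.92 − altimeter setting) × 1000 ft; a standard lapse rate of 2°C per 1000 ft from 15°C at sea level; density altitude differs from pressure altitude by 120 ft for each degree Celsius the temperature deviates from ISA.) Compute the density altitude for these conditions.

Pressure altitude = 1860 + (29.92 − 30.28) × 1000 = 1860 + (-360) = 1500 ft.
ISA temperature at 1500 ft = 15 − 2 × (1500/1000) = 12°C.
ISA deviation = 8 − 12 = -4°C.
Density altitude = 1500 + 120 × (-4) = 1020 ft.

1020 ft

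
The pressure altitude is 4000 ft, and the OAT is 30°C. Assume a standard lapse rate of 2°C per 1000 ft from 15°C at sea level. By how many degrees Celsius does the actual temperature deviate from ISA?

ISA temperature at 4000 ft = 15 − 2 × (4000/1000) = 7°C.
Deviation = OAT − ISA = 30 − 7 = +23°C.

ISA+23°C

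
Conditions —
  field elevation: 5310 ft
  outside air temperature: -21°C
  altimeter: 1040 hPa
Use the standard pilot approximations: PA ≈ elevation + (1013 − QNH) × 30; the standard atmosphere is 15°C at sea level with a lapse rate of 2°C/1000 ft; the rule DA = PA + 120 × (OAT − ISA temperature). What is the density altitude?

1260 ft

Pressure altitude = 5310 + (1013 − 1040) × 30 = 5310 + (-810) = 4500 ft.
ISA temperature at 4500 ft = 15 − 2 × (4500/1000) = 6°C.
ISA deviation = -21 − 6 = -27°C.
Density altitude = 4500 + 120 × (-27) = 1260 ft.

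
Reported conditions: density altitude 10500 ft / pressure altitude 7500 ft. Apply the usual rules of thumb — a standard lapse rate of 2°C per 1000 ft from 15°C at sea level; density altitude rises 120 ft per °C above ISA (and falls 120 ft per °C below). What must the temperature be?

25°C

Density altitude − pressure altitude = 10500 − 7500 = +3000 ft.
At 120 ft/°C that is an ISA deviation of 3000/120 = +25°C.
ISA temperature at 7500 ft = 15 − 2 × (7500/1000) = 0°C.
OAT = ISA + deviation = 0 + (+25) = 25°C.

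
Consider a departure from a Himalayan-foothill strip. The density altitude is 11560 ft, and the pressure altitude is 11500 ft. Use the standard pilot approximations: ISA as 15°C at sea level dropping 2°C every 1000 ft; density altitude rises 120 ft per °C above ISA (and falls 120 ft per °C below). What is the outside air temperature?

-7.5°C

Density altitude − pressure altitude = 11560 − 11500 = +60 ft.
At 120 ft/°C that is an ISA deviation of 60/120 = +0.5°C.
ISA temperature at 11500 ft = 15 − 2 × (11500/1000) = -8°C.
OAT = ISA + deviation = -8 + (+0.5) = -7.5°C.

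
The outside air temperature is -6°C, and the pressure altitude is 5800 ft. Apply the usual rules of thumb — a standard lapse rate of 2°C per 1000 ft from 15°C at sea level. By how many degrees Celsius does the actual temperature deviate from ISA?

ISA temperature at 5800 ft = 15 − 2 × (5800/1000) = 3.4°C.
Deviation = OAT − ISA = -6 − 3.4 = -9.4°C.

ISA-9.4°C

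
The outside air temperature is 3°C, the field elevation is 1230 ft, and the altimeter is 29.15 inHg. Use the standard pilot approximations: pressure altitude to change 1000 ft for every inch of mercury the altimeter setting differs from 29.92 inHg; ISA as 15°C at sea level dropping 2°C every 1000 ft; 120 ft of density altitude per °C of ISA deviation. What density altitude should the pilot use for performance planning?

1040 ft

Pressure altitude = 1230 + (29.92 − 29.15) × 1000 = 1230 + (+770) = 2000 ft.
ISA temperature at 2000 ft = 15 − 2 × (2000/1000) = 11°C.
ISA deviation = 3 − 11 = -8°C.
Density altitude = 2000 + 120 × (-8) = 1040 ft.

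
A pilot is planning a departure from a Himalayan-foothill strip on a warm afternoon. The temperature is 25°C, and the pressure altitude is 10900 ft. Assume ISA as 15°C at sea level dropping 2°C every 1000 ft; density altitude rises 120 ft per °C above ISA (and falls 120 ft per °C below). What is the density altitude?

14716 ft

ISA temperature at 10900 ft = 15 − 2 × (10900/1000) = -6.8°C.
ISA deviation = 25 − (-6.8) = +31.8°C.
Density altitude = 10900 + 120 × (31.8) = 10900 + (+3816) = 14716 ft.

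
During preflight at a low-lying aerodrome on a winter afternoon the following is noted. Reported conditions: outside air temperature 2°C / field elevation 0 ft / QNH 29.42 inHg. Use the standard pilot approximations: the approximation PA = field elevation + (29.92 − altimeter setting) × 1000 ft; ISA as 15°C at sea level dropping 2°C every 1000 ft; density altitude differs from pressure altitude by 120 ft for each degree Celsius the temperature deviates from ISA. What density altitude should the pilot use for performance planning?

-940 ft

Pressure altitude = 0 + (29.92 − 29.42) × 1000 = 0 + (+500) = 500 ft.
ISA temperature at 500 ft = 15 − 2 × (500/1000) = 14°C.
ISA deviation = 2 − 14 = -12°C.
Density altitude = 500 + 120 × (-12) = -940 ft.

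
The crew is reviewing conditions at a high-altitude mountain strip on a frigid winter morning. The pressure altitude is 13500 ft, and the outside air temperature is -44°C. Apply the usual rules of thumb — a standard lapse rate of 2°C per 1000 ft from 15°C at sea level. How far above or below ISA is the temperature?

ISA-32°C

ISA temperature at 13500 ft = 15 − 2 × (13500/1000) = -12°C.
Deviation = OAT − ISA = -44 − (-12) = -32°C.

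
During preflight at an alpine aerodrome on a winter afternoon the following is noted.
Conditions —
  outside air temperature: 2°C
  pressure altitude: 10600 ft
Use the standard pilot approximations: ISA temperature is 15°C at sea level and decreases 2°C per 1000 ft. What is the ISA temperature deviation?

ISA temperature at 10600 ft = 15 − 2 × (10600/1000) = -6.2°C.
Deviation = OAT − ISA = 2 − (-6.2) = +8.2°C.

ISA+8.2°C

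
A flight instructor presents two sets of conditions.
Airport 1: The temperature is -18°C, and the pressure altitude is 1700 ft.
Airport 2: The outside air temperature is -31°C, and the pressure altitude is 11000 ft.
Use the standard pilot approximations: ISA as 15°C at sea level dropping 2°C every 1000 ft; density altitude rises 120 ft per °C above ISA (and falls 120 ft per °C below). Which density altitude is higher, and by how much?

Airport 1: ISA temp = 11.6°C, deviation -29.6°C, DA = 1700 + 120 × (-29.6) = -1852 ft.
Airport 2: ISA temp = -7°C, deviation -24°C, DA = 11000 + 120 × (-24) = 8120 ft.
Airport 2 is higher by 8120 − (-1852) = 9972 ft.

Airport 2 by 9972 ft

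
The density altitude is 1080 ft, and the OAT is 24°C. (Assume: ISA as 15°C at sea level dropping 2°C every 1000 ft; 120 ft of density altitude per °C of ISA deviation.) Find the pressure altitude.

0 ft

DA = PA + 120 × (OAT − (15 − 2·PA/1000)) = PA + 120·OAT − 1800 + 0.24·PA = 1.24·PA + 120·OAT − 1800.
So 1.24·PA = 1080 − 120 × 24 + 1800 = 0.
PA = 0 / 1.24 = 0 ft.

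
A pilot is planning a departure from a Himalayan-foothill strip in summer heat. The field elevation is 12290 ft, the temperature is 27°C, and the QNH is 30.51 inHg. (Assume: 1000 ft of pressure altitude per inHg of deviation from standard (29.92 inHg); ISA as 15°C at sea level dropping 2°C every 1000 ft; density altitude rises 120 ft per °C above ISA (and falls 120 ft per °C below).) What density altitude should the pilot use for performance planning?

15948 ft

Pressure altitude = 12290 + (29.92 − 30.51) × 1000 = 12290 + (-590) = 11700 ft.
ISA temperature at 11700 ft = 15 − 2 × (11700/1000) = -8.4°C.
ISA deviation = 27 − (-8.4) = +35.4°C.
Density altitude = 11700 + 120 × (35.4) = 15948 ft.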